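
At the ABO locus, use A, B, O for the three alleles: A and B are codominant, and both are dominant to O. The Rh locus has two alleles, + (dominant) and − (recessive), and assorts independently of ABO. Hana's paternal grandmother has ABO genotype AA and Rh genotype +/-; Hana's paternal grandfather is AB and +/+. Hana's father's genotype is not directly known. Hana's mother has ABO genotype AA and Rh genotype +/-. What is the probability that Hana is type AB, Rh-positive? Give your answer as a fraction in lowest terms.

Hana's father's ABO genotype from AA × AB: 1/2 AA, 1/2 AB.
Crossing each possibility with the mother AA and summing P(type AB): 1/2·0 + 1/2·1/2 = 1/4.
Similarly for Rh via the father's Rh distribution: P(Rh+) = 7/8.
Independent loci: 1/4 × 7/8 = 7/32.

7/32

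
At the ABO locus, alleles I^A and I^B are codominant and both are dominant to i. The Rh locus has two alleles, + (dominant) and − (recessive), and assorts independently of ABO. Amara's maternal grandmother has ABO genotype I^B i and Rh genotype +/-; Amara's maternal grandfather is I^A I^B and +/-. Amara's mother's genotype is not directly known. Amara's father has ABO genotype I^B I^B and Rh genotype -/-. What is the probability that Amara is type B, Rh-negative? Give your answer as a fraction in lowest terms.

3/8

Amara's mother's ABO genotype from I^B i × I^A I^B: 1/4 I^A I^B, 1/4 I^A i, 1/4 I^B I^B, 1/4 I^B i.
Crossing each possibility with the father I^B I^B and summing P(type B): 1/4·1/2 + 1/4·1/2 + 1/4·1 + 1/4·1 = 3/4.
Similarly for Rh via the mother's Rh distribution: P(Rh-) = 1/2.
Independent loci: 3/4 × 1/2 = 3/8.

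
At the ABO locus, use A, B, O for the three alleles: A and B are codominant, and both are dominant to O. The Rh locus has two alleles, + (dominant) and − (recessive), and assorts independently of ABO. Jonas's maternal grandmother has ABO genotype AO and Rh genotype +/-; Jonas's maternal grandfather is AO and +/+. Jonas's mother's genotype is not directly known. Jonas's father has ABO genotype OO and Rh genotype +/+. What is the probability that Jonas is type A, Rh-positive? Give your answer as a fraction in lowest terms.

Jonas's mother's ABO genotype from AO × AO: 1/4 AA, 1/2 AO, 1/4 OO.
Crossing each possibility with the father OO and summing P(type A): 1/4·1 + 1/2·1/2 + 1/4·0 = 1/2.
Similarly for Rh via the mother's Rh distribution: P(Rh+) = 1.
Independent loci: 1/2 × 1 = 1/2.

1/2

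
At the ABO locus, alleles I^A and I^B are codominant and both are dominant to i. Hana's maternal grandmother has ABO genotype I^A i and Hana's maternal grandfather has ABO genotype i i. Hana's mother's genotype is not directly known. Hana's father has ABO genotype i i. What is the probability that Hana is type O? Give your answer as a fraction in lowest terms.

3/4

Hana's mother's ABO genotype from I^A i × i i: 1/2 I^A i, 1/2 i i.
Crossing each possibility with the father i i and summing P(type O): 1/2·1/2 + 1/2·1 = 3/4.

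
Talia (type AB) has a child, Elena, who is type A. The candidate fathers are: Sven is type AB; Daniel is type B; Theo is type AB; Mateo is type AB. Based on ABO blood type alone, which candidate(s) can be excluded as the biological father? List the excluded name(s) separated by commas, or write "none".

none

A candidate is excluded only if no genotype consistent with his phenotype could produce a type A child with a type AB mother.
Every candidate has at least one consistent genotype combination, so none can be excluded.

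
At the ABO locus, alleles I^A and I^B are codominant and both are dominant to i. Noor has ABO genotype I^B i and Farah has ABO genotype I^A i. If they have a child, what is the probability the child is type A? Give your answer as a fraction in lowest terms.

ABO cross I^B i × I^A i → offspring phenotypes: 1/4 O, 1/4 A, 1/4 B, 1/4 AB.
So P(type A) = 1/4.

1/4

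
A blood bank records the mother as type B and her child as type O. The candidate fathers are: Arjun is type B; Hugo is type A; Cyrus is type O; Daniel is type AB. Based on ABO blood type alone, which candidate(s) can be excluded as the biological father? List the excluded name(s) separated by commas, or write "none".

Daniel

A candidate is excluded only if no genotype consistent with his phenotype could produce a type O child with a type B mother.
Daniel (type AB): no genotype consistent with that phenotype can produce a type-O child with a type-B mother.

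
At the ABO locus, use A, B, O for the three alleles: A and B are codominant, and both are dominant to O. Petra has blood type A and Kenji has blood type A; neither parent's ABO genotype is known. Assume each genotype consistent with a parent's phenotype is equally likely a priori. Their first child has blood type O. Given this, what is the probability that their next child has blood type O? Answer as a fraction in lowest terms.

Possible genotypes: Petra ∈ {AA, AO}; Kenji ∈ {AA, AO}.
Weight each parental genotype pair by prior × P(type-O child):
  AO × AO: posterior weight 1; P(next child type O) = 1/4.
Weighted sum = 1/4.

1/4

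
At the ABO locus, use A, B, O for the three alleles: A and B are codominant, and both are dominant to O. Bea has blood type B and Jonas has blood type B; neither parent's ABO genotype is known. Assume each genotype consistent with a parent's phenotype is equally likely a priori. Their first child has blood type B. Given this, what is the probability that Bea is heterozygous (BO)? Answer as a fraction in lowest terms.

Possible genotypes: Bea ∈ {BB, BO}; Jonas ∈ {BB, BO}.
Weight each parental genotype pair by prior × P(type-B child):
  BB × BB: posterior weight 4/15.
  BB × BO: posterior weight 4/15.
  BO × BB: posterior weight 4/15.
  BO × BO: posterior weight 1/5.
Sum the posterior weight over pairs where Bea is BO: 7/15.

7/15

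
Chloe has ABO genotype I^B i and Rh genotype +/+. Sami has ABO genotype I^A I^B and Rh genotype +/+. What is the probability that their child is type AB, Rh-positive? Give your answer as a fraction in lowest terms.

ABO cross I^B i × I^A I^B → offspring phenotypes: 1/4 A, 1/2 B, 1/4 AB.
Rh cross +/+ × +/+ → 1 Rh+.
Independent loci: P(type AB, Rh-positive) = 1/4 × 1 = 1/4.

1/4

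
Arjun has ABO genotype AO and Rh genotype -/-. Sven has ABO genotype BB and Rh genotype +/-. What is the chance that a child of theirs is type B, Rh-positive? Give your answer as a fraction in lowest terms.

1/4

ABO cross AO × BB → offspring phenotypes: 1/2 B, 1/2 AB.
Rh cross -/- × +/- → 1/2 Rh+, 1/2 Rh-.
Independent loci: P(type B, Rh-positive) = 1/2 × 1/2 = 1/4.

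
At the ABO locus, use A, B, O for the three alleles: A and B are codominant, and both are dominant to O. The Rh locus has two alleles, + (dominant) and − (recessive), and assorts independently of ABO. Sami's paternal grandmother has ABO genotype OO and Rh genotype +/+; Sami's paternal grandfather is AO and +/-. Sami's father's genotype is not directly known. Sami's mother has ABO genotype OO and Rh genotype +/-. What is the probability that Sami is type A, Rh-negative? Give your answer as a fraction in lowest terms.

1/32

Sami's father's ABO genotype from OO × AO: 1/2 AO, 1/2 OO.
Crossing each possibility with the mother OO and summing P(type A): 1/2·1/2 + 1/2·0 = 1/4.
Similarly for Rh via the father's Rh distribution: P(Rh-) = 1/8.
Independent loci: 1/4 × 1/8 = 1/32.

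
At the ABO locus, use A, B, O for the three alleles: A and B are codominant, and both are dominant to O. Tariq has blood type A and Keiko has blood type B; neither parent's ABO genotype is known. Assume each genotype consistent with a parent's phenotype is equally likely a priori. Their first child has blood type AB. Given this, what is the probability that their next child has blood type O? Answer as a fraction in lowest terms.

Possible genotypes: Tariq ∈ {AA, AO}; Keiko ∈ {BB, BO}.
Weight each parental genotype pair by prior × P(type-AB child):
  AA × BB: posterior weight 4/9; P(next child type O) = 0.
  AA × BO: posterior weight 2/9; P(next child type O) = 0.
  AO × BB: posterior weight 2/9; P(next child type O) = 0.
  AO × BO: posterior weight 1/9; P(next child type O) = 1/4.
Weighted sum = 1/36.

1/36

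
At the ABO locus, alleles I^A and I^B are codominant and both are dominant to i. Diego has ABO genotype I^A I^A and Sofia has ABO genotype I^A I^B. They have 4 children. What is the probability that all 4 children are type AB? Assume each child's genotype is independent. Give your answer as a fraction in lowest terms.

1/16

ABO cross I^A I^A × I^A I^B → 1/2 A, 1/2 AB.
So P(type AB) = 1/2 per child.
All 4 independent: (1/2)^4 = 1/16.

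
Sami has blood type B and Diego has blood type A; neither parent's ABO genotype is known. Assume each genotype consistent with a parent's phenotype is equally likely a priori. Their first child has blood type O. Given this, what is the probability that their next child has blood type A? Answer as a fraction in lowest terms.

Possible genotypes: Sami ∈ {BB, BO}; Diego ∈ {AA, AO}.
Weight each parental genotype pair by prior × P(type-O child):
  BO × AO: posterior weight 1; P(next child type A) = 1/4.
Weighted sum = 1/4.

1/4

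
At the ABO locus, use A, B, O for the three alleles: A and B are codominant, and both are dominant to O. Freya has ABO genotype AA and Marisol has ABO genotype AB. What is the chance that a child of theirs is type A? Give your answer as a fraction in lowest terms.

1/2

ABO cross AA × AB → offspring phenotypes: 1/2 A, 1/2 AB.
So P(type A) = 1/2.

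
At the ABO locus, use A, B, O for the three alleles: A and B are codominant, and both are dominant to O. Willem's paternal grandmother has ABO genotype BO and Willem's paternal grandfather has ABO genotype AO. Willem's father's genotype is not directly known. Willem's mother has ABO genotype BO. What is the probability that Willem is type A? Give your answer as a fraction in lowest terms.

1/8

Willem's father's ABO genotype from BO × AO: 1/4 AB, 1/4 AO, 1/4 BO, 1/4 OO.
Crossing each possibility with the mother BO and summing P(type A): 1/4·1/4 + 1/4·1/4 + 1/4·0 + 1/4·0 = 1/8.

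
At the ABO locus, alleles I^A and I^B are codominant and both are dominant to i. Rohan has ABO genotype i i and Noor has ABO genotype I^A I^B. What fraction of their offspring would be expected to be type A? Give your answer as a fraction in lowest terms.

1/2

ABO cross i i × I^A I^B → offspring phenotypes: 1/2 A, 1/2 B.
So P(type A) = 1/2.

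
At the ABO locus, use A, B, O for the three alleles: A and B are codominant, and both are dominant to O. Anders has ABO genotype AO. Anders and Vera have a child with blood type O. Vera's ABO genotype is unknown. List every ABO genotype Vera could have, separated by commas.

For each candidate genotype of Vera, check whether crossing it with AO can produce every observed child phenotype.
  AA → possible child types {A} ✗
  AB → possible child types {A, B, AB} ✗
  AO → possible child types {O, A} ✓
  BB → possible child types {B, AB} ✗
  BO → possible child types {O, A, B, AB} ✓
  OO → possible child types {O, A} ✓

AO, BO, OO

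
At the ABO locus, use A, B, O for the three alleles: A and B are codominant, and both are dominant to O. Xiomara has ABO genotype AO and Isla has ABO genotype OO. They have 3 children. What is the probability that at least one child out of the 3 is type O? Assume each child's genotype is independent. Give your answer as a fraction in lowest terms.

7/8

ABO cross AO × OO → 1/2 O, 1/2 A.
So P(type O) = 1/2 per child.
P(none) = (1/2)^3 = 1/8; P(at least one) = 1 − 1/8 = 7/8.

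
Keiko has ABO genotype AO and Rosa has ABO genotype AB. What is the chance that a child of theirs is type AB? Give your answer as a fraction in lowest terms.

ABO cross AO × AB → offspring phenotypes: 1/2 A, 1/4 B, 1/4 AB.
So P(type AB) = 1/4.

1/4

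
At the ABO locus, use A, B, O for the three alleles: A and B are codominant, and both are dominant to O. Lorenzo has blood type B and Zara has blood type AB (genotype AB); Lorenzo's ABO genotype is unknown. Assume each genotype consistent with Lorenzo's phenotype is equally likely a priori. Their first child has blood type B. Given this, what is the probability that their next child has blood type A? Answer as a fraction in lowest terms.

Possible genotypes: Lorenzo ∈ {BB, BO}; Zara ∈ {AB}.
Weight each parental genotype pair by prior × P(type-B child):
  BB × AB: posterior weight 1/2; P(next child type A) = 0.
  BO × AB: posterior weight 1/2; P(next child type A) = 1/4.
Weighted sum = 1/8.

1/8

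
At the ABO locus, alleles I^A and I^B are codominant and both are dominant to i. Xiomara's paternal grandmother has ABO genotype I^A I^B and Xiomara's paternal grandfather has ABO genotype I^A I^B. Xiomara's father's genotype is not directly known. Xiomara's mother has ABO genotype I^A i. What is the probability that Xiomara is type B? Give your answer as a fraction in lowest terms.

1/4

Xiomara's father's ABO genotype from I^A I^B × I^A I^B: 1/4 I^A I^A, 1/2 I^A I^B, 1/4 I^B I^B.
Crossing each possibility with the mother I^A i and summing P(type B): 1/4·0 + 1/2·1/4 + 1/4·1/2 = 1/4.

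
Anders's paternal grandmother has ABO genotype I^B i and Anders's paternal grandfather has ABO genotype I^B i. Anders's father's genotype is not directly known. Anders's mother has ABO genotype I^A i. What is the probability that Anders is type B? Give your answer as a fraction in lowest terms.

Anders's father's ABO genotype from I^B i × I^B i: 1/4 I^B I^B, 1/2 I^B i, 1/4 i i.
Crossing each possibility with the mother I^A i and summing P(type B): 1/4·1/2 + 1/2·1/4 + 1/4·0 = 1/4.

1/4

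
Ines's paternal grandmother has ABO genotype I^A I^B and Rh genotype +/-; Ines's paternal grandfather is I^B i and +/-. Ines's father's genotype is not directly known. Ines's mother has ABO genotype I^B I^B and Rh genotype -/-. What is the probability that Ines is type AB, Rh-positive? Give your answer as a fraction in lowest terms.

1/8

Ines's father's ABO genotype from I^A I^B × I^B i: 1/4 I^A I^B, 1/4 I^A i, 1/4 I^B I^B, 1/4 I^B i.
Crossing each possibility with the mother I^B I^B and summing P(type AB): 1/4·1/2 + 1/4·1/2 + 1/4·0 + 1/4·0 = 1/4.
Similarly for Rh via the father's Rh distribution: P(Rh+) = 1/2.
Independent loci: 1/4 × 1/2 = 1/8.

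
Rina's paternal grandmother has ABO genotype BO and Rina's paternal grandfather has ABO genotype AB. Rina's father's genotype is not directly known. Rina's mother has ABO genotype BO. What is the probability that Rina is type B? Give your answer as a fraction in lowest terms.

5/8

Rina's father's ABO genotype from BO × AB: 1/4 AB, 1/4 AO, 1/4 BB, 1/4 BO.
Crossing each possibility with the mother BO and summing P(type B): 1/4·1/2 + 1/4·1/4 + 1/4·1 + 1/4·3/4 = 5/8.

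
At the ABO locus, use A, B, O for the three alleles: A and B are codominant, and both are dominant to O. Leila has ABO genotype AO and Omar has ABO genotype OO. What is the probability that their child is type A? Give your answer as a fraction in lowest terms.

ABO cross AO × OO → offspring phenotypes: 1/2 O, 1/2 A.
So P(type A) = 1/2.

1/2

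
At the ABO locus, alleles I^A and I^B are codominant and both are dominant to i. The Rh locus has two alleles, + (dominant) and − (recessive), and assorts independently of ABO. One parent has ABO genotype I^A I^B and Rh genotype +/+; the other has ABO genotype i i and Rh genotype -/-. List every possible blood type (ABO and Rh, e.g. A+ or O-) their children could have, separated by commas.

A+, B+

Gametes from I^A I^B × i i give offspring ABO genotypes I^A i, I^B i, i.e. phenotypes A, B.
Rh cross +/+ × -/- → phenotypes Rh+.
Combining independently: A+, B+.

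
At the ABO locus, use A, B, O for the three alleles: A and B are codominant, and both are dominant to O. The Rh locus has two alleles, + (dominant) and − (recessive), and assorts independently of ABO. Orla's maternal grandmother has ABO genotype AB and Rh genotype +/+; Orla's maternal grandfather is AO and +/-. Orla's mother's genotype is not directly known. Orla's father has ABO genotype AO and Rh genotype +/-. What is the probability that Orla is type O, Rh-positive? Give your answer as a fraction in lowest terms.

7/64

Orla's mother's ABO genotype from AB × AO: 1/4 AA, 1/4 AB, 1/4 AO, 1/4 BO.
Crossing each possibility with the father AO and summing P(type O): 1/4·0 + 1/4·0 + 1/4·1/4 + 1/4·1/4 = 1/8.
Similarly for Rh via the mother's Rh distribution: P(Rh+) = 7/8.
Independent loci: 1/8 × 7/8 = 7/64.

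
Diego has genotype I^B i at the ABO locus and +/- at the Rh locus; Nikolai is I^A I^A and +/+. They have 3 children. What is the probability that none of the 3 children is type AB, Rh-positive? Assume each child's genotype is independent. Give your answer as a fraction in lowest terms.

1/8

ABO cross I^B i × I^A I^A → 1/2 A, 1/2 AB.
Rh cross +/- × +/+ → 1 Rh+; so P(type AB, Rh-positive) = 1/2 × 1 = 1/2 per child.
P(not type AB, Rh-positive) = 1/2 for one child; (1/2)^3 = 1/8.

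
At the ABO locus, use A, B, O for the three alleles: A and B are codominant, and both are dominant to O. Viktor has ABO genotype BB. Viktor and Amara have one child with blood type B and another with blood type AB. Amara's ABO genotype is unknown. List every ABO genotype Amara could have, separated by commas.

AB, AO

For each candidate genotype of Amara, check whether crossing it with BB can produce every observed child phenotype.
  AA → possible child types {AB} ✗
  AB → possible child types {B, AB} ✓
  AO → possible child types {B, AB} ✓
  BB → possible child types {B} ✗
  BO → possible child types {B} ✗
  OO → possible child types {B} ✗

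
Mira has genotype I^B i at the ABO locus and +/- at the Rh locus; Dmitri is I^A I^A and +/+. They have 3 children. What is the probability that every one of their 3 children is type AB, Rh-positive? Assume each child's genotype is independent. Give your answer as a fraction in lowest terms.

1/8

ABO cross I^B i × I^A I^A → 1/2 A, 1/2 AB.
Rh cross +/- × +/+ → 1 Rh+; so P(type AB, Rh-positive) = 1/2 × 1 = 1/2 per child.
All 3 independent: (1/2)^3 = 1/8.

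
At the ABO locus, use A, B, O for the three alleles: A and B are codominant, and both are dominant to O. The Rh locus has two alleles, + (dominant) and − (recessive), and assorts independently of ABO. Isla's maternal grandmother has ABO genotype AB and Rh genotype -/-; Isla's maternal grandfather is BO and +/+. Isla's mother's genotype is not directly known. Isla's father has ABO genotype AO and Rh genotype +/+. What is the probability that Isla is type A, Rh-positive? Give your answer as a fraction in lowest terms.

Isla's mother's ABO genotype from AB × BO: 1/4 AB, 1/4 AO, 1/4 BB, 1/4 BO.
Crossing each possibility with the father AO and summing P(type A): 1/4·1/2 + 1/4·3/4 + 1/4·0 + 1/4·1/4 = 3/8.
Similarly for Rh via the mother's Rh distribution: P(Rh+) = 1.
Independent loci: 3/8 × 1 = 3/8.

3/8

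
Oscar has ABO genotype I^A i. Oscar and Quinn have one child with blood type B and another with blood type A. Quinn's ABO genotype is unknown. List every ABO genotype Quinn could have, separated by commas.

For each candidate genotype of Quinn, check whether crossing it with I^A i can produce every observed child phenotype.
  I^A I^A → possible child types {A} ✗
  I^A I^B → possible child types {A, B, AB} ✓
  I^A i → possible child types {O, A} ✗
  I^B I^B → possible child types {B, AB} ✗
  I^B i → possible child types {O, A, B, AB} ✓
  i i → possible child types {O, A} ✗

I^A I^B, I^B i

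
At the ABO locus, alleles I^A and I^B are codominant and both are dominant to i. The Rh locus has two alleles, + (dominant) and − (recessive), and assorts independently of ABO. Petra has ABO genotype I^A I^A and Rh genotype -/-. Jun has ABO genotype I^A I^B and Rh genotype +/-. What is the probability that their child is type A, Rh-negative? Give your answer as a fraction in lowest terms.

1/4

ABO cross I^A I^A × I^A I^B → offspring phenotypes: 1/2 A, 1/2 AB.
Rh cross -/- × +/- → 1/2 Rh+, 1/2 Rh-.
Independent loci: P(type A, Rh-negative) = 1/2 × 1/2 = 1/4.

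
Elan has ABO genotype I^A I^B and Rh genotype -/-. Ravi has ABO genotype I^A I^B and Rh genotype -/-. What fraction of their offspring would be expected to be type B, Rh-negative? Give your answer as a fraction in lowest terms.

1/4

ABO cross I^A I^B × I^A I^B → offspring phenotypes: 1/4 A, 1/4 B, 1/2 AB.
Rh cross -/- × -/- → 1 Rh-.
Independent loci: P(type B, Rh-negative) = 1/4 × 1 = 1/4.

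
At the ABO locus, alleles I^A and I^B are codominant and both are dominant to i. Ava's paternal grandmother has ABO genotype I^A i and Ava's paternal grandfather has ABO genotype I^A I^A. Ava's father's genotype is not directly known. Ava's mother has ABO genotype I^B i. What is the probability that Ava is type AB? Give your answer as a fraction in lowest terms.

3/8

Ava's father's ABO genotype from I^A i × I^A I^A: 1/2 I^A I^A, 1/2 I^A i.
Crossing each possibility with the mother I^B i and summing P(type AB): 1/2·1/2 + 1/2·1/4 = 3/8.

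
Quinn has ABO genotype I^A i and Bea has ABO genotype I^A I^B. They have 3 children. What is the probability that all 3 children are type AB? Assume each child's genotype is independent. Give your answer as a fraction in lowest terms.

ABO cross I^A i × I^A I^B → 1/2 A, 1/4 B, 1/4 AB.
So P(type AB) = 1/4 per child.
All 3 independent: (1/4)^3 = 1/64.

1/64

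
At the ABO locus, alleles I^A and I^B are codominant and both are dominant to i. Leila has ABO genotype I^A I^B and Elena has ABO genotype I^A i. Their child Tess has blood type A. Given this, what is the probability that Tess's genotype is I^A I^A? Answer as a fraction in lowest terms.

1/2

Cross I^A I^B × I^A i → 1/4 I^A I^A, 1/4 I^A I^B, 1/4 I^A i, 1/4 I^B i.
Type-A genotypes among offspring: I^A I^A (1/4), I^A i (1/4); total 1/2.
P(I^A I^A | type A) = (1/4) / (1/2) = 1/2.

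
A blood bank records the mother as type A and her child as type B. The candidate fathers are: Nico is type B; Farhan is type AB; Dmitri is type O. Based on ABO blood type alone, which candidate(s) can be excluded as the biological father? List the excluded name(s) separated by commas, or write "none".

A candidate is excluded only if no genotype consistent with his phenotype could produce a type B child with a type A mother.
Dmitri (type O): no genotype consistent with that phenotype can produce a type-B child with a type-A mother.

Dmitri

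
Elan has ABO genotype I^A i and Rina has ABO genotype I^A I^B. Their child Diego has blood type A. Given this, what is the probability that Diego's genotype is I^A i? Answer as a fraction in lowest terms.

1/2

Cross I^A i × I^A I^B → 1/4 I^A I^A, 1/4 I^A I^B, 1/4 I^A i, 1/4 I^B i.
Type-A genotypes among offspring: I^A I^A (1/4), I^A i (1/4); total 1/2.
P(I^A i | type A) = (1/4) / (1/2) = 1/2.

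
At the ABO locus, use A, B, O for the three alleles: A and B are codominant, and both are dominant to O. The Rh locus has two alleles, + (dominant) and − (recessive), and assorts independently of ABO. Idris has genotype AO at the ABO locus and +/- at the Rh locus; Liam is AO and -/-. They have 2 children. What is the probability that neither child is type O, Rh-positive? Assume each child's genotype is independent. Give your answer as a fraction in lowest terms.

ABO cross AO × AO → 1/4 O, 3/4 A.
Rh cross +/- × -/- → 1/2 Rh+, 1/2 Rh-; so P(type O, Rh-positive) = 1/4 × 1/2 = 1/8 per child.
P(not type O, Rh-positive) = 7/8 for one child; (7/8)^2 = 49/64.

49/64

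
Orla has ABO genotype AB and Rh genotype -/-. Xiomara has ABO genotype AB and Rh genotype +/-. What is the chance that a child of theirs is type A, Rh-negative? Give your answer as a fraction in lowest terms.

ABO cross AB × AB → offspring phenotypes: 1/4 A, 1/4 B, 1/2 AB.
Rh cross -/- × +/- → 1/2 Rh+, 1/2 Rh-.
Independent loci: P(type A, Rh-negative) = 1/4 × 1/2 = 1/8.

1/8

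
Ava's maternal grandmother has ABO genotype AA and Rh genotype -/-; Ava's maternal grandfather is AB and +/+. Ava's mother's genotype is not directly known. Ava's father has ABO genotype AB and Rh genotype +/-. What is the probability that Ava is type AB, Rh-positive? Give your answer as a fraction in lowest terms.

Ava's mother's ABO genotype from AA × AB: 1/2 AA, 1/2 AB.
Crossing each possibility with the father AB and summing P(type AB): 1/2·1/2 + 1/2·1/2 = 1/2.
Similarly for Rh via the mother's Rh distribution: P(Rh+) = 3/4.
Independent loci: 1/2 × 3/4 = 3/8.

3/8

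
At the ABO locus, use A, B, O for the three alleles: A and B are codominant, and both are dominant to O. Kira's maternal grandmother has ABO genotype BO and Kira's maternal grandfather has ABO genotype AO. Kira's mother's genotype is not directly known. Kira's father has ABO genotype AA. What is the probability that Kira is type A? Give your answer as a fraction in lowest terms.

Kira's mother's ABO genotype from BO × AO: 1/4 AB, 1/4 AO, 1/4 BO, 1/4 OO.
Crossing each possibility with the father AA and summing P(type A): 1/4·1/2 + 1/4·1 + 1/4·1/2 + 1/4·1 = 3/4.

3/4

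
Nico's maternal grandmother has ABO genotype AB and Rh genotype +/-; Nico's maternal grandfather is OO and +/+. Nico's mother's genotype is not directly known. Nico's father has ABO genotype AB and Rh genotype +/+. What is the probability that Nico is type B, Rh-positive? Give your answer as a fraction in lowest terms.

Nico's mother's ABO genotype from AB × OO: 1/2 AO, 1/2 BO.
Crossing each possibility with the father AB and summing P(type B): 1/2·1/4 + 1/2·1/2 = 3/8.
Similarly for Rh via the mother's Rh distribution: P(Rh+) = 1.
Independent loci: 3/8 × 1 = 3/8.

3/8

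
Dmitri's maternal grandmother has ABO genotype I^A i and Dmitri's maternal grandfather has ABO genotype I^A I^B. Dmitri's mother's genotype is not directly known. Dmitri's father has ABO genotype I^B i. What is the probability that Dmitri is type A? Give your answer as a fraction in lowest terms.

Dmitri's mother's ABO genotype from I^A i × I^A I^B: 1/4 I^A I^A, 1/4 I^A I^B, 1/4 I^A i, 1/4 I^B i.
Crossing each possibility with the father I^B i and summing P(type A): 1/4·1/2 + 1/4·1/4 + 1/4·1/4 + 1/4·0 = 1/4.

1/4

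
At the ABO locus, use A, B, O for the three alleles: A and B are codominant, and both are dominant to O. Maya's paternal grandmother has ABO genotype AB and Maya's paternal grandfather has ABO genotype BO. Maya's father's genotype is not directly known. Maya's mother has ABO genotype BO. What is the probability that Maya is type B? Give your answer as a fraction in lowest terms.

5/8

Maya's father's ABO genotype from AB × BO: 1/4 AB, 1/4 AO, 1/4 BB, 1/4 BO.
Crossing each possibility with the mother BO and summing P(type B): 1/4·1/2 + 1/4·1/4 + 1/4·1 + 1/4·3/4 = 5/8.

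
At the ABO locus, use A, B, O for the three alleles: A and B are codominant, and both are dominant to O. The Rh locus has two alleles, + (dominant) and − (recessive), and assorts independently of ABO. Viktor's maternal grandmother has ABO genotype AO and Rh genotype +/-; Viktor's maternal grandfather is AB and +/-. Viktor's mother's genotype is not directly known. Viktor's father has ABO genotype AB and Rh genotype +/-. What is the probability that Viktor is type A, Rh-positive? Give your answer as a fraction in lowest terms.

9/32

Viktor's mother's ABO genotype from AO × AB: 1/4 AA, 1/4 AB, 1/4 AO, 1/4 BO.
Crossing each possibility with the father AB and summing P(type A): 1/4·1/2 + 1/4·1/4 + 1/4·1/2 + 1/4·1/4 = 3/8.
Similarly for Rh via the mother's Rh distribution: P(Rh+) = 3/4.
Independent loci: 3/8 × 3/4 = 9/32.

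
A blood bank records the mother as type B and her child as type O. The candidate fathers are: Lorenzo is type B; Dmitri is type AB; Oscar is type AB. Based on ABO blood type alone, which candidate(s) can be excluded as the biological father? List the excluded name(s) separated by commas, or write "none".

Dmitri, Oscar

A candidate is excluded only if no genotype consistent with his phenotype could produce a type O child with a type B mother.
Dmitri (type AB): no genotype consistent with that phenotype can produce a type-O child with a type-B mother.
Oscar (type AB): no genotype consistent with that phenotype can produce a type-O child with a type-B mother.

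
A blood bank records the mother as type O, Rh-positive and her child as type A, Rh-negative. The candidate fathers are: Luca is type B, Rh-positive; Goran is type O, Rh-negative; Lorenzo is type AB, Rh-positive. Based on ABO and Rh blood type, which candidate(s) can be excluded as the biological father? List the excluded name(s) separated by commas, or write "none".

A candidate is excluded only if no genotype consistent with his phenotype could produce a type A, Rh-negative child with a type O, Rh-positive mother.
Luca (type B, Rh+): no genotype consistent with that phenotype can produce a type-A Rh- child with a type-O mother.
Goran (type O, Rh-): no genotype consistent with that phenotype can produce a type-A Rh- child with a type-O mother.

Luca, Goran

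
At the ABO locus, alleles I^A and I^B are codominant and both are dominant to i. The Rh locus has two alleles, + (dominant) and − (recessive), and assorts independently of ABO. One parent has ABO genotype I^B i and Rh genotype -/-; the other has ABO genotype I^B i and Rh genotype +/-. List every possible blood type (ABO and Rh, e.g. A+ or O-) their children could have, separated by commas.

O+, O-, B+, B-

Gametes from I^B i × I^B i give offspring ABO genotypes I^B I^B, I^B i, i i, i.e. phenotypes O, B.
Rh cross -/- × +/- → phenotypes Rh+, Rh-.
Combining independently: O+, O-, B+, B-.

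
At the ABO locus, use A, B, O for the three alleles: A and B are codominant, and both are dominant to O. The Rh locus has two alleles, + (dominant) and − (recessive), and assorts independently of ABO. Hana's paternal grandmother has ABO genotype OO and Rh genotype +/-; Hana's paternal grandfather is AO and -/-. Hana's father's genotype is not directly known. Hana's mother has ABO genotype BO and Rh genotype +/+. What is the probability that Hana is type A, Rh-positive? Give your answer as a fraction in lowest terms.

Hana's father's ABO genotype from OO × AO: 1/2 AO, 1/2 OO.
Crossing each possibility with the mother BO and summing P(type A): 1/2·1/4 + 1/2·0 = 1/8.
Similarly for Rh via the father's Rh distribution: P(Rh+) = 1.
Independent loci: 1/8 × 1 = 1/8.

1/8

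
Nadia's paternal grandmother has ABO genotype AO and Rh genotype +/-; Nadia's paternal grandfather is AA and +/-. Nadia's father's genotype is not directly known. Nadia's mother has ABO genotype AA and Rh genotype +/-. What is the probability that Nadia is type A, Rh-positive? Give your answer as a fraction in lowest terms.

Nadia's father's ABO genotype from AO × AA: 1/2 AA, 1/2 AO.
Crossing each possibility with the mother AA and summing P(type A): 1/2·1 + 1/2·1 = 1.
Similarly for Rh via the father's Rh distribution: P(Rh+) = 3/4.
Independent loci: 1 × 3/4 = 3/4.

3/4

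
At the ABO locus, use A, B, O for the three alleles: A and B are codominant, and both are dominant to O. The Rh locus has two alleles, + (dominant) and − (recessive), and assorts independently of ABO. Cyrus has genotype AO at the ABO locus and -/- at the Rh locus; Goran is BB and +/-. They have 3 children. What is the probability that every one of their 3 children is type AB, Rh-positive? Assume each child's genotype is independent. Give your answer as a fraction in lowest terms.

1/64

ABO cross AO × BB → 1/2 B, 1/2 AB.
Rh cross -/- × +/- → 1/2 Rh+, 1/2 Rh-; so P(type AB, Rh-positive) = 1/2 × 1/2 = 1/4 per child.
All 3 independent: (1/4)^3 = 1/64.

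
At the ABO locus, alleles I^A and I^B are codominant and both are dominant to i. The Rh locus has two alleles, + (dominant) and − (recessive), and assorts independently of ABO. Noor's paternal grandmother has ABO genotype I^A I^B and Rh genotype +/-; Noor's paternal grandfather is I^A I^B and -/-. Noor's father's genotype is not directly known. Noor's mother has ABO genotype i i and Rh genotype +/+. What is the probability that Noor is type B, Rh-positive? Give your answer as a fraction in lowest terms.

Noor's father's ABO genotype from I^A I^B × I^A I^B: 1/4 I^A I^A, 1/2 I^A I^B, 1/4 I^B I^B.
Crossing each possibility with the mother i i and summing P(type B): 1/4·0 + 1/2·1/2 + 1/4·1 = 1/2.
Similarly for Rh via the father's Rh distribution: P(Rh+) = 1.
Independent loci: 1/2 × 1 = 1/2.

1/2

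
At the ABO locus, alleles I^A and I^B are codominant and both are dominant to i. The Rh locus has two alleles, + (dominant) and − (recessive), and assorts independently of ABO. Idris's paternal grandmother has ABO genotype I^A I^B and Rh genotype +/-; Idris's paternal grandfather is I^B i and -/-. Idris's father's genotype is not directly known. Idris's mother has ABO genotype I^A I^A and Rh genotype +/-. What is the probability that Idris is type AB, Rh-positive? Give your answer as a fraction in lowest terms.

Idris's father's ABO genotype from I^A I^B × I^B i: 1/4 I^A I^B, 1/4 I^A i, 1/4 I^B I^B, 1/4 I^B i.
Crossing each possibility with the mother I^A I^A and summing P(type AB): 1/4·1/2 + 1/4·0 + 1/4·1 + 1/4·1/2 = 1/2.
Similarly for Rh via the father's Rh distribution: P(Rh+) = 5/8.
Independent loci: 1/2 × 5/8 = 5/16.

5/16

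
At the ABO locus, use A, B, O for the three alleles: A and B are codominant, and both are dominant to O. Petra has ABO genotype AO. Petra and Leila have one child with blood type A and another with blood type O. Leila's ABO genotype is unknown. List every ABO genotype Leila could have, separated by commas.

For each candidate genotype of Leila, check whether crossing it with AO can produce every observed child phenotype.
  AA → possible child types {A} ✗
  AB → possible child types {A, B, AB} ✗
  AO → possible child types {O, A} ✓
  BB → possible child types {B, AB} ✗
  BO → possible child types {O, A, B, AB} ✓
  OO → possible child types {O, A} ✓

AO, BO, OO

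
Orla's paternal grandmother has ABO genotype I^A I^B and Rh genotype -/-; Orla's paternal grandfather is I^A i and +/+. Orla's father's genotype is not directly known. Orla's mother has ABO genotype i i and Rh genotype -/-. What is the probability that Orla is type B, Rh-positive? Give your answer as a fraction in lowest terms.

Orla's father's ABO genotype from I^A I^B × I^A i: 1/4 I^A I^A, 1/4 I^A I^B, 1/4 I^A i, 1/4 I^B i.
Crossing each possibility with the mother i i and summing P(type B): 1/4·0 + 1/4·1/2 + 1/4·0 + 1/4·1/2 = 1/4.
Similarly for Rh via the father's Rh distribution: P(Rh+) = 1/2.
Independent loci: 1/4 × 1/2 = 1/8.

1/8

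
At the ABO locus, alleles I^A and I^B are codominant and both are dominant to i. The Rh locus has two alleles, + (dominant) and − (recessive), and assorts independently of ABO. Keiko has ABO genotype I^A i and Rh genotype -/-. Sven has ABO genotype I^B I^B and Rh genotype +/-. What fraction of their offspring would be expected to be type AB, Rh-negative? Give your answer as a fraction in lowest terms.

1/4

ABO cross I^A i × I^B I^B → offspring phenotypes: 1/2 B, 1/2 AB.
Rh cross -/- × +/- → 1/2 Rh+, 1/2 Rh-.
Independent loci: P(type AB, Rh-negative) = 1/2 × 1/2 = 1/4.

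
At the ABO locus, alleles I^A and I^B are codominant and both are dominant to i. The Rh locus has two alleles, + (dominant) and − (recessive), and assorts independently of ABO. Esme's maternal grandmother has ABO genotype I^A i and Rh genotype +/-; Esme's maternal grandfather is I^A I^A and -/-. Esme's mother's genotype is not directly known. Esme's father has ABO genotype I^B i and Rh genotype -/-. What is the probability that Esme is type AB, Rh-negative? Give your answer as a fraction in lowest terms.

9/32

Esme's mother's ABO genotype from I^A i × I^A I^A: 1/2 I^A I^A, 1/2 I^A i.
Crossing each possibility with the father I^B i and summing P(type AB): 1/2·1/2 + 1/2·1/4 = 3/8.
Similarly for Rh via the mother's Rh distribution: P(Rh-) = 3/4.
Independent loci: 3/8 × 3/4 = 9/32.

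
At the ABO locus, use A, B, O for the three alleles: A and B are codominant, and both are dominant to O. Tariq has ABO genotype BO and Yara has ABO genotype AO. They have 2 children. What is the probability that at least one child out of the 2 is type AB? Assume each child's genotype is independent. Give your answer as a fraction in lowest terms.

ABO cross BO × AO → 1/4 O, 1/4 A, 1/4 B, 1/4 AB.
So P(type AB) = 1/4 per child.
P(none) = (3/4)^2 = 9/16; P(at least one) = 1 − 9/16 = 7/16.

7/16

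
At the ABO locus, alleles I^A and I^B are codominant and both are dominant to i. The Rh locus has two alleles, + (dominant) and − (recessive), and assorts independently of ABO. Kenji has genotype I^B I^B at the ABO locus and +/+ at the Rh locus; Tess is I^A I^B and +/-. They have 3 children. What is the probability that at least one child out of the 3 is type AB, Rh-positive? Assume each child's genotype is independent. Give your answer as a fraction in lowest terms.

ABO cross I^B I^B × I^A I^B → 1/2 B, 1/2 AB.
Rh cross +/+ × +/- → 1 Rh+; so P(type AB, Rh-positive) = 1/2 × 1 = 1/2 per child.
P(none) = (1/2)^3 = 1/8; P(at least one) = 1 − 1/8 = 7/8.

7/8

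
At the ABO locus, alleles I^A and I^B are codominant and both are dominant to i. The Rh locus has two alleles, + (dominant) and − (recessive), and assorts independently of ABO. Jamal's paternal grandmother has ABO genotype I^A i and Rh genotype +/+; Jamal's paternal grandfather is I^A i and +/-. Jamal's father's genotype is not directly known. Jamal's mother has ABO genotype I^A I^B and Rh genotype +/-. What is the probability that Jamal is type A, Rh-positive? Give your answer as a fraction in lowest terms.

7/16

Jamal's father's ABO genotype from I^A i × I^A i: 1/4 I^A I^A, 1/2 I^A i, 1/4 i i.
Crossing each possibility with the mother I^A I^B and summing P(type A): 1/4·1/2 + 1/2·1/2 + 1/4·1/2 = 1/2.
Similarly for Rh via the father's Rh distribution: P(Rh+) = 7/8.
Independent loci: 1/2 × 7/8 = 7/16.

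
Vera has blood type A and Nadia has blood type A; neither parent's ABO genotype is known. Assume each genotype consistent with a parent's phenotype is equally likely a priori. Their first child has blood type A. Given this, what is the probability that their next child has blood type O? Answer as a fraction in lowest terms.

1/20

Possible genotypes: Vera ∈ {AA, AO}; Nadia ∈ {AA, AO}.
Weight each parental genotype pair by prior × P(type-A child):
  AA × AA: posterior weight 4/15; P(next child type O) = 0.
  AA × AO: posterior weight 4/15; P(next child type O) = 0.
  AO × AA: posterior weight 4/15; P(next child type O) = 0.
  AO × AO: posterior weight 1/5; P(next child type O) = 1/4.
Weighted sum = 1/20.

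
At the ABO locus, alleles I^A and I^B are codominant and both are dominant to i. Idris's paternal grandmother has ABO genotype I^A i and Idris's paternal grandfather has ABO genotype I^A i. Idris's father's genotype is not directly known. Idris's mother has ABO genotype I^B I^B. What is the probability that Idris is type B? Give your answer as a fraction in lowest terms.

1/2

Idris's father's ABO genotype from I^A i × I^A i: 1/4 I^A I^A, 1/2 I^A i, 1/4 i i.
Crossing each possibility with the mother I^B I^B and summing P(type B): 1/4·0 + 1/2·1/2 + 1/4·1 = 1/2.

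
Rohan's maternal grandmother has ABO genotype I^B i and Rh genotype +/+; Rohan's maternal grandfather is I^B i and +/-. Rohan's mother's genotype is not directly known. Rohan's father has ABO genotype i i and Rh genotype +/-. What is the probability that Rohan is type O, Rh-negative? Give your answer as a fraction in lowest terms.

1/16

Rohan's mother's ABO genotype from I^B i × I^B i: 1/4 I^B I^B, 1/2 I^B i, 1/4 i i.
Crossing each possibility with the father i i and summing P(type O): 1/4·0 + 1/2·1/2 + 1/4·1 = 1/2.
Similarly for Rh via the mother's Rh distribution: P(Rh-) = 1/8.
Independent loci: 1/2 × 1/8 = 1/16.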